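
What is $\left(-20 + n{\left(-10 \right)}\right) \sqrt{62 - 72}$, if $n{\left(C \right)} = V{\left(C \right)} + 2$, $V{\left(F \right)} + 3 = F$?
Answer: $- 31 i \sqrt{10} \approx - 98.031 i$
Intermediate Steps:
$V{\left(F \right)} = -3 + F$
$n{\left(C \right)} = -1 + C$ ($n{\left(C \right)} = \left(-3 + C\right) + 2 = -1 + C$)
$\left(-20 + n{\left(-10 \right)}\right) \sqrt{62 - 72} = \left(-20 - 11\right) \sqrt{62 - 72} = \left(-20 - 11\right) \sqrt{-10} = - 31 i \sqrt{10}$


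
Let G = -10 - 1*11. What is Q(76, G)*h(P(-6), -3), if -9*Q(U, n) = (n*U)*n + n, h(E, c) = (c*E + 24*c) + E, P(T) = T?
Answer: 223300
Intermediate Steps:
G = -21 (G = -10 - 11 = -21)
h(E, c) = E + 24*c + E*c (h(E, c) = (E*c + 24*c) + E = (24*c + E*c) + E = E + 24*c + E*c)
Q(U, n) = -n/9 - U*n**2/9 (Q(U, n) = -((n*U)*n + n)/9 = -((U*n)*n + n)/9 = -(U*n**2 + n)/9 = -(n + U*n**2)/9 = -n/9 - U*n**2/9)
Q(76, G)*h(P(-6), -3) = (-1/9*(-21)*(1 + 76*(-21)))*(-6 + 24*(-3) - 6*(-3)) = (-1/9*(-21)*(1 - 1596))*(-6 - 72 + 18) = -1/9*(-21)*(-1595)*(-60) = -11165/3*(-60) = 223300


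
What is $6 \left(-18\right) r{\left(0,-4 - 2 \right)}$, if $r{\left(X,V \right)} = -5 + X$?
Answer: $540$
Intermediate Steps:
$6 \left(-18\right) r{\left(0,-4 - 2 \right)} = 6 \left(-18\right) \left(-5 + 0\right) = \left(-108\right) \left(-5\right) = 540$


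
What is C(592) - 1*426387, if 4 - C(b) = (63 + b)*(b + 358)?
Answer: -1048633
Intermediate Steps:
C(b) = 4 - (63 + b)*(358 + b) (C(b) = 4 - (63 + b)*(b + 358) = 4 - (63 + b)*(358 + b))
C(592) - 1*426387 = (-22550 - 1*592² - 421*592) - 1*426387 = (-22550 - 1*350464 - 249232) - 426387 = (-22550 - 350464 - 249232) - 426387 = -622246 - 426387 = -1048633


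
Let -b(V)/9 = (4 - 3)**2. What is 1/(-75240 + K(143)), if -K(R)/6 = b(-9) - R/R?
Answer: -1/75180 ≈ -1.3301e-5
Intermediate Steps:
b(V) = -9 (b(V) = -9*(4 - 3)**2 = -9*1**2 = -9*1 = -9)
K(R) = 60 (K(R) = -6*(-9 - R/R) = -6*(-9 - 1*1) = -6*(-9 - 1) = -6*(-10) = 60)
1/(-75240 + K(143)) = 1/(-75240 + 60) = 1/(-75180) = -1/75180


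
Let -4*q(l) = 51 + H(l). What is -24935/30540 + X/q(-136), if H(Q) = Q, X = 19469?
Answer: 475242713/519180 ≈ 915.37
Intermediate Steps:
q(l) = -51/4 - l/4 (q(l) = -(51 + l)/4 = -51/4 - l/4)
-24935/30540 + X/q(-136) = -24935/30540 + 19469/(-51/4 - 1/4*(-136)) = -24935*1/30540 + 19469/(-51/4 + 34) = -4987/6108 + 19469/(85/4) = -4987/6108 + 19469*(4/85) = -4987/6108 + 77876/85 = 475242713/519180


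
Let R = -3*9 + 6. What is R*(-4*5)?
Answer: 420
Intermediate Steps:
R = -21 (R = -27 + 6 = -21)
R*(-4*5) = -(-84)*5 = -21*(-20) = 420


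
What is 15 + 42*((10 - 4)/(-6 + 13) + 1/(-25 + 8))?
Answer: 825/17 ≈ 48.529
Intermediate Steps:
15 + 42*((10 - 4)/(-6 + 13) + 1/(-25 + 8)) = 15 + 42*(6/7 + 1/(-17)) = 15 + 42*(6*(1/7) - 1/17) = 15 + 42*(6/7 - 1/17) = 15 + 42*(95/119) = 15 + 570/17 = 825/17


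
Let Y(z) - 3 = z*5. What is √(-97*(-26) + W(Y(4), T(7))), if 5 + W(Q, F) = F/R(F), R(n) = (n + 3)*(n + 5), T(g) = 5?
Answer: √40273/4 ≈ 50.170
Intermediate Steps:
R(n) = (3 + n)*(5 + n)
Y(z) = 3 + 5*z (Y(z) = 3 + z*5 = 3 + 5*z)
W(Q, F) = -5 + F/(15 + F² + 8*F)
√(-97*(-26) + W(Y(4), T(7))) = √(-97*(-26) + (-5 + 5/(15 + 5² + 8*5))) = √(2522 + (-5 + 5/(15 + 25 + 40))) = √(2522 + (-5 + 5/80)) = √(2522 + (-5 + 5*(1/80))) = √(2522 + (-5 + 1/16)) = √(2522 - 79/16) = √(40273/16) = √40273/4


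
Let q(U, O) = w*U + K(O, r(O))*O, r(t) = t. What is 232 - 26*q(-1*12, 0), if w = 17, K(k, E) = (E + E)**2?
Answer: 5536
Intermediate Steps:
K(k, E) = 4*E**2 (K(k, E) = (2*E)**2 = 4*E**2)
q(U, O) = 4*O**3 + 17*U (q(U, O) = 17*U + (4*O**2)*O = 17*U + 4*O**3 = 4*O**3 + 17*U)
232 - 26*q(-1*12, 0) = 232 - 26*(4*0**3 + 17*(-1*12)) = 232 - 26*(4*0 + 17*(-12)) = 232 - 26*(0 - 204) = 232 - 26*(-204) = 232 + 5304 = 5536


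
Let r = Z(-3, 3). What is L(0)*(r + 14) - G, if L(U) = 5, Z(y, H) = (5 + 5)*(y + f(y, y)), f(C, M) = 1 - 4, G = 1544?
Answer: -1774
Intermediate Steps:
f(C, M) = -3
Z(y, H) = -30 + 10*y (Z(y, H) = (5 + 5)*(y - 3) = 10*(-3 + y) = -30 + 10*y)
r = -60 (r = -30 + 10*(-3) = -30 - 30 = -60)
L(0)*(r + 14) - G = 5*(-60 + 14) - 1*1544 = 5*(-46) - 1544 = -230 - 1544 = -1774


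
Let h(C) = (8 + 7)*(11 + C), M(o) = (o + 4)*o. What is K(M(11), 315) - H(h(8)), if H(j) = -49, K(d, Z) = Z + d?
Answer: 529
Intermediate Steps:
M(o) = o*(4 + o) (M(o) = (4 + o)*o = o*(4 + o))
h(C) = 165 + 15*C (h(C) = 15*(11 + C) = 165 + 15*C)
K(M(11), 315) - H(h(8)) = (315 + 11*(4 + 11)) - 1*(-49) = (315 + 11*15) + 49 = (315 + 165) + 49 = 480 + 49 = 529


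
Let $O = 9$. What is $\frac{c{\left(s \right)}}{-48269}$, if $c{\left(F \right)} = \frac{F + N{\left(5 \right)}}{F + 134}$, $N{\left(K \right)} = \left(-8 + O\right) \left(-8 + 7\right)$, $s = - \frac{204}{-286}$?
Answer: $\frac{41}{929854016} \approx 4.4093 \cdot 10^{-8}$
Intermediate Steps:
$s = \frac{102}{143}$ ($s = \left(-204\right) \left(- \frac{1}{286}\right) = \frac{102}{143} \approx 0.71329$)
$N{\left(K \right)} = -1$ ($N{\left(K \right)} = \left(-8 + 9\right) \left(-8 + 7\right) = 1 \left(-1\right) = -1$)
$c{\left(F \right)} = \frac{-1 + F}{134 + F}$ ($c{\left(F \right)} = \frac{F - 1}{F + 134} = \frac{-1 + F}{134 + F}$)
$\frac{c{\left(s \right)}}{-48269} = \frac{\frac{1}{134 + \frac{102}{143}} \left(-1 + \frac{102}{143}\right)}{-48269} = \frac{1}{\frac{19264}{143}} \left(- \frac{41}{143}\right) \left(- \frac{1}{48269}\right) = \frac{143}{19264} \left(- \frac{41}{143}\right) \left(- \frac{1}{48269}\right) = \left(- \frac{41}{19264}\right) \left(- \frac{1}{48269}\right) = \frac{41}{929854016}$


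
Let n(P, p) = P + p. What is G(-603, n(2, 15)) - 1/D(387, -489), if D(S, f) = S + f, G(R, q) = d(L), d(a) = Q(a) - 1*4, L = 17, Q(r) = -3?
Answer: -713/102 ≈ -6.9902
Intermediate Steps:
d(a) = -7 (d(a) = -3 - 1*4 = -3 - 4 = -7)
G(R, q) = -7
G(-603, n(2, 15)) - 1/D(387, -489) = -7 - 1/(387 - 489) = -7 - 1/(-102) = -7 - 1*(-1/102) = -7 + 1/102 = -713/102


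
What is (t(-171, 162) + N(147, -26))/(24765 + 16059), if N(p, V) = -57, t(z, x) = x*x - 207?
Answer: 2165/3402 ≈ 0.63639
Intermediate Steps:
t(z, x) = -207 + x**2 (t(z, x) = x**2 - 207 = -207 + x**2)
(t(-171, 162) + N(147, -26))/(24765 + 16059) = ((-207 + 162**2) - 57)/(24765 + 16059) = ((-207 + 26244) - 57)/40824 = (26037 - 57)*(1/40824) = 25980*(1/40824) = 2165/3402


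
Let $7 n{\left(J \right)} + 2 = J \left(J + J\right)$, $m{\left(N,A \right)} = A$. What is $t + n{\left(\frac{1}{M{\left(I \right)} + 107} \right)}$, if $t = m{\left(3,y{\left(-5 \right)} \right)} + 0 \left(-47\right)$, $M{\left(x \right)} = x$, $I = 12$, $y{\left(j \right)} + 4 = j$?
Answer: $- \frac{920463}{99127} \approx -9.2857$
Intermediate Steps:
$y{\left(j \right)} = -4 + j$
$t = -9$ ($t = \left(-4 - 5\right) + 0 \left(-47\right) = -9 + 0 = -9$)
$n{\left(J \right)} = - \frac{2}{7} + \frac{2 J^{2}}{7}$ ($n{\left(J \right)} = - \frac{2}{7} + \frac{J \left(J + J\right)}{7} = - \frac{2}{7} + \frac{J 2 J}{7} = - \frac{2}{7} + \frac{2 J^{2}}{7}$)
$t + n{\left(\frac{1}{M{\left(I \right)} + 107} \right)} = -9 - \left(\frac{2}{7} - \frac{2 \left(\frac{1}{12 + 107}\right)^{2}}{7}\right) = -9 - \left(\frac{2}{7} - \frac{2 \left(\frac{1}{119}\right)^{2}}{7}\right) = -9 - \left(\frac{2}{7} - \frac{2}{7 \cdot 14161}\right) = -9 + \left(- \frac{2}{7} + \frac{2}{7} \cdot \frac{1}{14161}\right) = -9 + \left(- \frac{2}{7} + \frac{2}{99127}\right) = -9 - \frac{28320}{99127} = - \frac{920463}{99127}$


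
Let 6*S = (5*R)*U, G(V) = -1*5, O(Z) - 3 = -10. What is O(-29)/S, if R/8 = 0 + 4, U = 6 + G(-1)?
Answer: -21/80 ≈ -0.26250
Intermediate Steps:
O(Z) = -7 (O(Z) = 3 - 10 = -7)
G(V) = -5
U = 1 (U = 6 - 5 = 1)
R = 32 (R = 8*(0 + 4) = 8*4 = 32)
S = 80/3 (S = ((5*32)*1)/6 = (160*1)/6 = (⅙)*160 = 80/3 ≈ 26.667)
O(-29)/S = -7/80/3 = -7*3/80 = -21/80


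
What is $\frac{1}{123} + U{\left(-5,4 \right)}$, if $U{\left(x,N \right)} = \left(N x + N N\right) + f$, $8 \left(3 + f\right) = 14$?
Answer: $- \frac{2579}{492} \approx -5.2419$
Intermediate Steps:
$f = - \frac{5}{4}$ ($f = -3 + \frac{1}{8} \cdot 14 = -3 + \frac{7}{4} = - \frac{5}{4} \approx -1.25$)
$U{\left(x,N \right)} = - \frac{5}{4} + N^{2} + N x$ ($U{\left(x,N \right)} = \left(N x + N N\right) - \frac{5}{4} = \left(N x + N^{2}\right) - \frac{5}{4} = \left(N^{2} + N x\right) - \frac{5}{4} = - \frac{5}{4} + N^{2} + N x$)
$\frac{1}{123} + U{\left(-5,4 \right)} = \frac{1}{123} + \left(- \frac{5}{4} + 4^{2} + 4 \left(-5\right)\right) = \frac{1}{123} - \frac{21}{4} = - \frac{2579}{492}$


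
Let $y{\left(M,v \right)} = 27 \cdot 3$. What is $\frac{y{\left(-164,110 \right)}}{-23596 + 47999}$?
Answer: $\frac{81}{24403} \approx 0.0033193$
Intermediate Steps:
$y{\left(M,v \right)} = 81$
$\frac{y{\left(-164,110 \right)}}{-23596 + 47999} = \frac{81}{-23596 + 47999} = \frac{81}{24403}$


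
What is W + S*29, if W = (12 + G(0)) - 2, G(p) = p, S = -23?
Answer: -657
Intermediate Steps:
W = 10 (W = (12 + 0) - 2 = 12 - 2 = 10)
W + S*29 = 10 - 23*29 = 10 - 667 = -657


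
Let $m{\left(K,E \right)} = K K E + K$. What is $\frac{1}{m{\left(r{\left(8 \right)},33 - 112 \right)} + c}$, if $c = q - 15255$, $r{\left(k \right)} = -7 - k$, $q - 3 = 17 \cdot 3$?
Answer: $- \frac{1}{32991} \approx -3.0311 \cdot 10^{-5}$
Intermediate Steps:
$q = 54$ ($q = 3 + 17 \cdot 3 = 3 + 51 = 54$)
$m{\left(K,E \right)} = K + E K^{2}$ ($m{\left(K,E \right)} = K^{2} E + K = E K^{2} + K = K + E K^{2}$)
$c = -15201$ ($c = 54 - 15255 = -15201$)
$\frac{1}{m{\left(r{\left(8 \right)},33 - 112 \right)} + c} = \frac{1}{\left(-7 - 8\right) \left(1 + \left(33 - 112\right) \left(-7 - 8\right)\right) - 15201} = \frac{1}{- 15 \left(1 - -1185\right) - 15201} = \frac{1}{- 15 \left(1 + 1185\right) - 15201} = \frac{1}{\left(-15\right) 1186 - 15201} = \frac{1}{-17790 - 15201} = \frac{1}{-32991} = - \frac{1}{32991}$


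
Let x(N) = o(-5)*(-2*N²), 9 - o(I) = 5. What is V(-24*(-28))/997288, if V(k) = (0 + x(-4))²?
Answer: 2048/124661 ≈ 0.016429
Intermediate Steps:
o(I) = 4 (o(I) = 9 - 1*5 = 9 - 5 = 4)
x(N) = -8*N² (x(N) = 4*(-2*N²) = -8*N²)
V(k) = 16384 (V(k) = (0 - 8*(-4)²)² = (0 - 8*16)² = (0 - 128)² = (-128)² = 16384)
V(-24*(-28))/997288 = 16384/997288 = 16384*(1/997288) = 2048/124661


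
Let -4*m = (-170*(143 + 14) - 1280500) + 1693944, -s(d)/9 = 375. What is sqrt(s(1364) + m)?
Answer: I*sqrt(400254)/2 ≈ 316.33*I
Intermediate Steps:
s(d) = -3375 (s(d) = -9*375 = -3375)
m = -193377/2 (m = -((-170*(143 + 14) - 1280500) + 1693944)/4 = -((-170*157 - 1280500) + 1693944)/4 = -((-26690 - 1280500) + 1693944)/4 = -(-1307190 + 1693944)/4 = -1/4*386754 = -193377/2 ≈ -96689.)
sqrt(s(1364) + m) = sqrt(-3375 - 193377/2) = sqrt(-200127/2) = I*sqrt(400254)/2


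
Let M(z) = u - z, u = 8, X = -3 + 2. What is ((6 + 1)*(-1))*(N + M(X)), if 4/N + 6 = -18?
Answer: -371/6 ≈ -61.833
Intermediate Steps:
X = -1
N = -1/6 (N = 4/(-6 - 18) = 4/(-24) = 4*(-1/24) = -1/6 ≈ -0.16667)
M(z) = 8 - z
((6 + 1)*(-1))*(N + M(X)) = ((6 + 1)*(-1))*(-1/6 + (8 - 1*(-1))) = (7*(-1))*(-1/6 + (8 + 1)) = -7*(-1/6 + 9) = -7*53/6 = -371/6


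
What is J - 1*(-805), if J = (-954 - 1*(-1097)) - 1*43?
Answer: 905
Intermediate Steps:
J = 100 (J = (-954 + 1097) - 43 = 143 - 43 = 100)
J - 1*(-805) = 100 - 1*(-805) = 100 + 805 = 905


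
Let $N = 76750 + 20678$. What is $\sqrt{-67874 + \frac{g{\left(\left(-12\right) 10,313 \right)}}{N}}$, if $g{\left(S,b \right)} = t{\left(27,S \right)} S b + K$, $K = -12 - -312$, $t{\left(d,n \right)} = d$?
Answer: $\frac{i \sqrt{4474815193429}}{8119} \approx 260.55 i$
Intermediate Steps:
$N = 97428$
$K = 300$ ($K = -12 + 312 = 300$)
$g{\left(S,b \right)} = 300 + 27 S b$ ($g{\left(S,b \right)} = 27 S b + 300 = 300 + 27 S b$)
$\sqrt{-67874 + \frac{g{\left(\left(-12\right) 10,313 \right)}}{N}} = \sqrt{-67874 + \frac{300 + 27 \left(\left(-12\right) 10\right) 313}{97428}} = \sqrt{-67874 + \left(300 + 27 \left(-120\right) 313\right) \frac{1}{97428}} = \sqrt{-67874 + \left(300 - 1014120\right) \frac{1}{97428}} = \sqrt{-67874 - \frac{84485}{8119}} = \sqrt{- \frac{551153491}{8119}} = \frac{i \sqrt{4474815193429}}{8119}$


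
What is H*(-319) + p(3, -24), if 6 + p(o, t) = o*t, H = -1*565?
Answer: 180157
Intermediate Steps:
H = -565
p(o, t) = -6 + o*t
H*(-319) + p(3, -24) = -565*(-319) + (-6 + 3*(-24)) = 180235 + (-6 - 72) = 180235 - 78 = 180157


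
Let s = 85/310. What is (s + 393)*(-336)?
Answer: -4096344/31 ≈ -1.3214e+5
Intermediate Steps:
s = 17/62 (s = 85*(1/310) = 17/62 ≈ 0.27419)
(s + 393)*(-336) = (17/62 + 393)*(-336) = (24383/62)*(-336) = -4096344/31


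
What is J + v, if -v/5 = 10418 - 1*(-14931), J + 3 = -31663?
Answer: -158411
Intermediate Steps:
J = -31666 (J = -3 - 31663 = -31666)
v = -126745 (v = -5*(10418 - 1*(-14931)) = -5*(10418 + 14931) = -5*25349 = -126745)
J + v = -31666 - 126745 = -158411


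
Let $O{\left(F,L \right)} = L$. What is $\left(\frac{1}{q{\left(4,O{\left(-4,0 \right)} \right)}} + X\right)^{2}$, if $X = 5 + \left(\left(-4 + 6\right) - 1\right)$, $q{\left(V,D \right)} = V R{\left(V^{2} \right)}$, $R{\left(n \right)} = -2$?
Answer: $\frac{2209}{64} \approx 34.516$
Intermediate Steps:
$q{\left(V,D \right)} = - 2 V$ ($q{\left(V,D \right)} = V \left(-2\right) = - 2 V$)
$X = 6$ ($X = 5 + \left(2 - 1\right) = 5 + 1 = 6$)
$\left(\frac{1}{q{\left(4,O{\left(-4,0 \right)} \right)}} + X\right)^{2} = \left(\frac{1}{\left(-2\right) 4} + 6\right)^{2} = \left(\frac{1}{-8} + 6\right)^{2} = \left(- \frac{1}{8} + 6\right)^{2} = \left(\frac{47}{8}\right)^{2} = \frac{2209}{64}$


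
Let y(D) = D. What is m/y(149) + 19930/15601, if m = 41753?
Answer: 654358123/2324549 ≈ 281.50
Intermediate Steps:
m/y(149) + 19930/15601 = 41753/149 + 19930/15601 = 654358123/2324549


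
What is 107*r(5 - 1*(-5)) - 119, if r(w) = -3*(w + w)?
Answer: -6539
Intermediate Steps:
r(w) = -6*w
107*r(5 - 1*(-5)) - 119 = 107*(-6*(5 - 1*(-5))) - 119 = 107*(-6*(5 + 5)) - 119 = 107*(-6*10) - 119 = 107*(-60) - 119 = -6420 - 119 = -6539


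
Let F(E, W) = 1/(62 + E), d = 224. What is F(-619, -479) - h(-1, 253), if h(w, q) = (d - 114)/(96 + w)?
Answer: -12273/10583 ≈ -1.1597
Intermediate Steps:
h(w, q) = 110/(96 + w) (h(w, q) = (224 - 114)/(96 + w) = 110/(96 + w))
F(-619, -479) - h(-1, 253) = 1/(62 - 619) - 110/(96 - 1) = 1/(-557) - 110/95 = -1/557 - 110/95 = -1/557 - 1*22/19 = -1/557 - 22/19 = -12273/10583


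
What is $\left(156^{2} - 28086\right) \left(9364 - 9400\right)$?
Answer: $135000$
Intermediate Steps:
$\left(156^{2} - 28086\right) \left(9364 - 9400\right) = \left(24336 - 28086\right) \left(9364 - 9400\right) = \left(-3750\right) \left(-36\right) = 135000$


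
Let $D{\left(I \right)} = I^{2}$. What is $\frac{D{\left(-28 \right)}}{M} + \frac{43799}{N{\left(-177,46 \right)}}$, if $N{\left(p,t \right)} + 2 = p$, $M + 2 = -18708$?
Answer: $- \frac{409809813}{1674545} \approx -244.73$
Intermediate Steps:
$M = -18710$ ($M = -2 - 18708 = -18710$)
$N{\left(p,t \right)} = -2 + p$
$\frac{D{\left(-28 \right)}}{M} + \frac{43799}{N{\left(-177,46 \right)}} = \frac{\left(-28\right)^{2}}{-18710} + \frac{43799}{-2 - 177} = 784 \left(- \frac{1}{18710}\right) + \frac{43799}{-179} = - \frac{392}{9355} + 43799 \left(- \frac{1}{179}\right) = - \frac{392}{9355} - \frac{43799}{179} = - \frac{409809813}{1674545}$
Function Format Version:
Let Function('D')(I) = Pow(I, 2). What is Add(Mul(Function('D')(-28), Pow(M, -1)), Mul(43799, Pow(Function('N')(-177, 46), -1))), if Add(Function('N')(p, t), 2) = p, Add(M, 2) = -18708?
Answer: Rational(-409809813, 1674545) ≈ -244.73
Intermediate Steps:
M = -18710 (M = Add(-2, -18708) = -18710)
Function('N')(p, t) = Add(-2, p)
Add(Mul(Function('D')(-28), Pow(M, -1)), Mul(43799, Pow(Function('N')(-177, 46), -1))) = Add(Mul(Pow(-28, 2), Pow(-18710, -1)), Mul(43799, Pow(Add(-2, -177), -1))) = Add(Mul(784, Rational(-1, 18710)), Mul(43799, Pow(-179, -1))) = Add(Rational(-392, 9355), Mul(43799, Rational(-1, 179))) = Add(Rational(-392, 9355), Rational(-43799, 179)) = Rational(-409809813, 1674545)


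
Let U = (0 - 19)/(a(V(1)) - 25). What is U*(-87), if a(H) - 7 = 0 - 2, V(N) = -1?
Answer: -1653/20 ≈ -82.650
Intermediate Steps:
a(H) = 5 (a(H) = 7 + (0 - 2) = 7 - 2 = 5)
U = 19/20 (U = (0 - 19)/(5 - 25) = -19/(-20) = -19*(-1/20) = 19/20 ≈ 0.95000)
U*(-87) = (19/20)*(-87) = -1653/20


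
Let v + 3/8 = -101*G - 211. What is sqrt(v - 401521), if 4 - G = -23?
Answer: 5*I*sqrt(258854)/4 ≈ 635.97*I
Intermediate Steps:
G = 27 (G = 4 - 1*(-23) = 4 + 23 = 27)
v = -23507/8 (v = -3/8 + (-101*27 - 211) = -3/8 + (-2727 - 211) = -3/8 - 2938 = -23507/8 ≈ -2938.4)
sqrt(v - 401521) = sqrt(-23507/8 - 401521) = sqrt(-3235675/8) = 5*I*sqrt(258854)/4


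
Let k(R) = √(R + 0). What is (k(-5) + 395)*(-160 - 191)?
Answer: -138645 - 351*I*√5 ≈ -1.3865e+5 - 784.86*I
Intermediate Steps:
k(R) = √R
(k(-5) + 395)*(-160 - 191) = (√(-5) + 395)*(-160 - 191) = (I*√5 + 395)*(-351) = (395 + I*√5)*(-351) = -138645 - 351*I*√5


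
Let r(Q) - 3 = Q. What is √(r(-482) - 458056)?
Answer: I*√458535 ≈ 677.15*I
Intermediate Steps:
r(Q) = 3 + Q
√(r(-482) - 458056) = √((3 - 482) - 458056) = √(-479 - 458056) = √(-458535) = I*√458535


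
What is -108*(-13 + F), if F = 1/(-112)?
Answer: 39339/28 ≈ 1405.0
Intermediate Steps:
F = -1/112 ≈ -0.0089286
-108*(-13 + F) = -108*(-13 - 1/112) = -108*(-1457/112) = 39339/28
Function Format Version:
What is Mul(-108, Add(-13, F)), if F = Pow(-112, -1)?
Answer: Rational(39339, 28) ≈ 1405.0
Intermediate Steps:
F = Rational(-1, 112) ≈ -0.0089286
Mul(-108, Add(-13, F)) = Mul(-108, Add(-13, Rational(-1, 112))) = Mul(-108, Rational(-1457, 112)) = Rational(39339, 28)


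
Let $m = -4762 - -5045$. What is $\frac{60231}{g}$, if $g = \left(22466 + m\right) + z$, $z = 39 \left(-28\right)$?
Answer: $\frac{20077}{7219} \approx 2.7811$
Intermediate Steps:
$m = 283$ ($m = -4762 + 5045 = 283$)
$z = -1092$
$g = 21657$ ($g = \left(22466 + 283\right) - 1092 = 22749 - 1092 = 21657$)
$\frac{60231}{g} = \frac{60231}{21657} = 60231 \cdot \frac{1}{21657} = \frac{20077}{7219}$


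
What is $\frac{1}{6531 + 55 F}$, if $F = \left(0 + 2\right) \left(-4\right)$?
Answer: $\frac{1}{6091} \approx 0.00016418$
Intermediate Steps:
$F = -8$ ($F = 2 \left(-4\right) = -8$)
$\frac{1}{6531 + 55 F} = \frac{1}{6531 + 55 \left(-8\right)} = \frac{1}{6531 - 440} = \frac{1}{6091}$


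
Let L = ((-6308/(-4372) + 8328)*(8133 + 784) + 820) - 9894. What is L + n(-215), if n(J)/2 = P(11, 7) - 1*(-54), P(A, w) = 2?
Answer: 81171294811/1093 ≈ 7.4265e+7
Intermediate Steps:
L = 81171172395/1093 (L = ((-6308*(-1/4372) + 8328)*8917 + 820) - 9894 = ((1577/1093 + 8328)*8917 + 820) - 9894 = ((9104081/1093)*8917 + 820) - 9894 = (81181090277/1093 + 820) - 9894 = 81181986537/1093 - 9894 = 81171172395/1093 ≈ 7.4265e+7)
n(J) = 112 (n(J) = 2*(2 - 1*(-54)) = 2*(2 + 54) = 2*56 = 112)
L + n(-215) = 81171172395/1093 + 112 = 81171294811/1093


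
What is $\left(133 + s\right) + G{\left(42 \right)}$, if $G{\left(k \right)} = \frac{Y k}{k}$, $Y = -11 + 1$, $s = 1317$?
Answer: $1440$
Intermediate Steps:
$Y = -10$
$G{\left(k \right)} = -10$ ($G{\left(k \right)} = \frac{\left(-10\right) k}{k} = -10$)
$\left(133 + s\right) + G{\left(42 \right)} = \left(133 + 1317\right) - 10 = 1450 - 10 = 1440$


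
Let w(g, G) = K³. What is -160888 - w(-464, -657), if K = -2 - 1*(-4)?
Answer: -160896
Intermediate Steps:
K = 2 (K = -2 + 4 = 2)
w(g, G) = 8 (w(g, G) = 2³ = 8)
-160888 - w(-464, -657) = -160888 - 1*8 = -160888 - 8 = -160896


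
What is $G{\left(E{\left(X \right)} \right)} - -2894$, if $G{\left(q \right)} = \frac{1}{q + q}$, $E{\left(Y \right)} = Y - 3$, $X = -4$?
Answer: $\frac{40515}{14} \approx 2893.9$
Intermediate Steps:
$E{\left(Y \right)} = -3 + Y$ ($E{\left(Y \right)} = Y - 3 = -3 + Y$)
$G{\left(q \right)} = \frac{1}{2 q}$
$G{\left(E{\left(X \right)} \right)} - -2894 = \frac{1}{2 \left(-3 - 4\right)} - -2894 = \frac{1}{2 \left(-7\right)} + 2894 = \frac{1}{2} \left(- \frac{1}{7}\right) + 2894 = - \frac{1}{14} + 2894 = \frac{40515}{14}$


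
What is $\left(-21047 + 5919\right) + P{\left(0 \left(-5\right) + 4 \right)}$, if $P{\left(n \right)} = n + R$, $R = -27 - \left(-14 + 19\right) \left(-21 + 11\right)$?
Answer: $-15101$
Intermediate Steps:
$R = 23$ ($R = -27 - 5 \left(-10\right) = -27 - -50 = -27 + 50 = 23$)
$P{\left(n \right)} = 23 + n$ ($P{\left(n \right)} = n + 23 = 23 + n$)
$\left(-21047 + 5919\right) + P{\left(0 \left(-5\right) + 4 \right)} = \left(-21047 + 5919\right) + \left(23 + \left(0 \left(-5\right) + 4\right)\right) = -15128 + \left(23 + \left(0 + 4\right)\right) = -15128 + \left(23 + 4\right) = -15128 + 27 = -15101$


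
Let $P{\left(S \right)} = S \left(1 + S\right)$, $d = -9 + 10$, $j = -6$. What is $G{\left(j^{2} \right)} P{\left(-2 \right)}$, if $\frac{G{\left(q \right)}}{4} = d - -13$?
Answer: $112$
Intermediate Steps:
$d = 1$
$G{\left(q \right)} = 56$ ($G{\left(q \right)} = 4 \left(1 - -13\right) = 4 \left(1 + 13\right) = 4 \cdot 14 = 56$)
$G{\left(j^{2} \right)} P{\left(-2 \right)} = 56 \left(- 2 \left(1 - 2\right)\right) = 56 \left(\left(-2\right) \left(-1\right)\right) = 56 \cdot 2 = 112$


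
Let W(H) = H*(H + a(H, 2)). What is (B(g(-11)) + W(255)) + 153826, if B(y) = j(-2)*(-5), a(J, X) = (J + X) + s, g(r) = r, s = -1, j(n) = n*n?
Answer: 284111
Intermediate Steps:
j(n) = n²
a(J, X) = -1 + J + X (a(J, X) = (J + X) - 1 = -1 + J + X)
B(y) = -20 (B(y) = (-2)²*(-5) = 4*(-5) = -20)
W(H) = H*(1 + 2*H) (W(H) = H*(H + (-1 + H + 2)) = H*(H + (1 + H)) = H*(1 + 2*H))
(B(g(-11)) + W(255)) + 153826 = (-20 + 255*(1 + 2*255)) + 153826 = (-20 + 255*(1 + 510)) + 153826 = (-20 + 255*511) + 153826 = (-20 + 130305) + 153826 = 130285 + 153826 = 284111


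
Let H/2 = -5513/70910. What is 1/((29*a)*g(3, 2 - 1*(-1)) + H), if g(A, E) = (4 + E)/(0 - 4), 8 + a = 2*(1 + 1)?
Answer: 35455/7191852 ≈ 0.0049299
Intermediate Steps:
H = -5513/35455 (H = 2*(-5513/70910) = -5513/35455 ≈ -0.15549)
a = -4 (a = -8 + 2*(1 + 1) = -8 + 2*2 = -8 + 4 = -4)
g(A, E) = -1 - E/4 (g(A, E) = (4 + E)/(-4) = (4 + E)*(-1/4) = -1 - E/4)
1/((29*a)*g(3, 2 - 1*(-1)) + H) = 1/((29*(-4))*(-1 - (2 - 1*(-1))/4) - 5513/35455) = 1/(-116*(-1 - (2 + 1)/4) - 5513/35455) = 1/(-116*(-1 - 1/4*3) - 5513/35455) = 1/(-116*(-1 - 3/4) - 5513/35455) = 1/(-116*(-7/4) - 5513/35455) = 1/(203 - 5513/35455) = 1/(7191852/35455) = 35455/7191852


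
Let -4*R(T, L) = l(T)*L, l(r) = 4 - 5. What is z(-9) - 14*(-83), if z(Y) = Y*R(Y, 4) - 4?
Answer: 1149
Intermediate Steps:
l(r) = -1
R(T, L) = L/4 (R(T, L) = -(-1)*L/4 = L/4)
z(Y) = -4 + Y (z(Y) = Y*((1/4)*4) - 4 = Y*1 - 4 = Y - 4 = -4 + Y)
z(-9) - 14*(-83) = (-4 - 9) - 14*(-83) = -13 + 1162 = 1149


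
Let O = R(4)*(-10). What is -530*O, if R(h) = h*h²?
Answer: 339200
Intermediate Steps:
R(h) = h³
O = -640 (O = 4³*(-10) = 64*(-10) = -640)
-530*O = -530*(-640) = 339200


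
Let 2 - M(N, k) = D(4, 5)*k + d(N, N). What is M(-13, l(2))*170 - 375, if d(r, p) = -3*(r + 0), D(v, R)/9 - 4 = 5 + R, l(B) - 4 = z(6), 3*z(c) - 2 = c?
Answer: -149465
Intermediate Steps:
z(c) = ⅔ + c/3
l(B) = 20/3 (l(B) = 4 + (⅔ + (⅓)*6) = 4 + (⅔ + 2) = 4 + 8/3 = 20/3)
D(v, R) = 81 + 9*R (D(v, R) = 36 + 9*(5 + R) = 36 + (45 + 9*R) = 81 + 9*R)
d(r, p) = -3*r
M(N, k) = 2 - 126*k + 3*N (M(N, k) = 2 - ((81 + 9*5)*k - 3*N) = 2 - ((81 + 45)*k - 3*N) = 2 - (126*k - 3*N) = 2 - (-3*N + 126*k) = 2 + (-126*k + 3*N) = 2 - 126*k + 3*N)
M(-13, l(2))*170 - 375 = (2 - 126*20/3 + 3*(-13))*170 - 375 = (2 - 840 - 39)*170 - 375 = -877*170 - 375 = -149090 - 375 = -149465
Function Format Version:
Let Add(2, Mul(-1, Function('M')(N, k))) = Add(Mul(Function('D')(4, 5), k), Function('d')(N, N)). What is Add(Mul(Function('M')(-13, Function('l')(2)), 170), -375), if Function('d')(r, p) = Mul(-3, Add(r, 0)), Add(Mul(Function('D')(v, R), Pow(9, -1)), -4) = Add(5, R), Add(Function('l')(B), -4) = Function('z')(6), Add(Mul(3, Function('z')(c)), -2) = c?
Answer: -149465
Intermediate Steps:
Function('z')(c) = Add(Rational(2, 3), Mul(Rational(1, 3), c))
Function('l')(B) = Rational(20, 3) (Function('l')(B) = Add(4, Add(Rational(2, 3), Mul(Rational(1, 3), 6))) = Add(4, Add(Rational(2, 3), 2)) = Add(4, Rational(8, 3)) = Rational(20, 3))
Function('D')(v, R) = Add(81, Mul(9, R)) (Function('D')(v, R) = Add(36, Mul(9, Add(5, R))) = Add(36, Add(45, Mul(9, R))) = Add(81, Mul(9, R)))
Function('d')(r, p) = Mul(-3, r)
Function('M')(N, k) = Add(2, Mul(-126, k), Mul(3, N)) (Function('M')(N, k) = Add(2, Mul(-1, Add(Mul(Add(81, Mul(9, 5)), k), Mul(-3, N)))) = Add(2, Mul(-1, Add(Mul(Add(81, 45), k), Mul(-3, N)))) = Add(2, Mul(-1, Add(Mul(126, k), Mul(-3, N)))) = Add(2, Mul(-1, Add(Mul(-3, N), Mul(126, k)))) = Add(2, Add(Mul(-126, k), Mul(3, N))) = Add(2, Mul(-126, k), Mul(3, N)))
Add(Mul(Function('M')(-13, Function('l')(2)), 170), -375) = Add(Mul(Add(2, Mul(-126, Rational(20, 3)), Mul(3, -13)), 170), -375) = Add(Mul(Add(2, -840, -39), 170), -375) = Add(Mul(-877, 170), -375) = Add(-149090, -375) = -149465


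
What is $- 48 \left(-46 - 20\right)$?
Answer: $3168$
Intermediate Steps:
$- 48 \left(-46 - 20\right) = - 48 \left(-66\right) = \left(-1\right) \left(-3168\right) = 3168$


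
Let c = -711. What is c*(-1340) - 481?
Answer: 952259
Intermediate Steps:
c*(-1340) - 481 = -711*(-1340) - 481 = 952740 - 481 = 952259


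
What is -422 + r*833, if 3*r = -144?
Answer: -40406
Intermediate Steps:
r = -48 (r = (⅓)*(-144) = -48)
-422 + r*833 = -422 - 48*833 = -422 - 39984 = -40406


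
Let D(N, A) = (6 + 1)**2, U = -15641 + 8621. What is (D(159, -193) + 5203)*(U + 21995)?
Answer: 78648700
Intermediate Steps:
U = -7020
D(N, A) = 49 (D(N, A) = 7**2 = 49)
(D(159, -193) + 5203)*(U + 21995) = (49 + 5203)*(-7020 + 21995) = 5252*14975 = 78648700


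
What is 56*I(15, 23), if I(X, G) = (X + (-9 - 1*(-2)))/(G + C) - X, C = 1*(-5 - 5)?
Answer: -10472/13 ≈ -805.54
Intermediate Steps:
C = -10 (C = 1*(-10) = -10)
I(X, G) = -X + (-7 + X)/(-10 + G) (I(X, G) = (X + (-9 - 1*(-2)))/(G - 10) - X = (X + (-9 + 2))/(-10 + G) - X = (X - 7)/(-10 + G) - X = (-7 + X)/(-10 + G) - X = -X + (-7 + X)/(-10 + G))
56*I(15, 23) = 56*((-7 + 11*15 - 1*23*15)/(-10 + 23)) = 56*((-7 + 165 - 345)/13) = 56*((1/13)*(-187)) = 56*(-187/13) = -10472/13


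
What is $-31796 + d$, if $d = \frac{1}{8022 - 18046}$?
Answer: $- \frac{318723105}{10024} \approx -31796.0$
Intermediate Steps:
$d = - \frac{1}{10024}$ ($d = \frac{1}{-10024} = - \frac{1}{10024} \approx -9.9761 \cdot 10^{-5}$)
$-31796 + d = -31796 - \frac{1}{10024} = - \frac{318723105}{10024}$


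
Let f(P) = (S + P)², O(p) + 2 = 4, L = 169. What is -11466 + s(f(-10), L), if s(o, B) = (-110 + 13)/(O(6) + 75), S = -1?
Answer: -882979/77 ≈ -11467.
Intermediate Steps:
O(p) = 2 (O(p) = -2 + 4 = 2)
f(P) = (-1 + P)²
s(o, B) = -97/77 (s(o, B) = (-110 + 13)/(2 + 75) = -97/77)
-11466 + s(f(-10), L) = -11466 - 97/77 = -882979/77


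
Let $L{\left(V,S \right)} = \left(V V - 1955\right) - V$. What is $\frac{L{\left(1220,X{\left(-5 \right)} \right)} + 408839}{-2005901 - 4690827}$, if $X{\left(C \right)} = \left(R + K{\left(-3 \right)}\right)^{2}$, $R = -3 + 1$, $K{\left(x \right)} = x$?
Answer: $- \frac{236758}{837091} \approx -0.28283$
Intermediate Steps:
$R = -2$
$X{\left(C \right)} = 25$ ($X{\left(C \right)} = \left(-2 - 3\right)^{2} = \left(-5\right)^{2} = 25$)
$L{\left(V,S \right)} = -1955 + V^{2} - V$ ($L{\left(V,S \right)} = \left(V^{2} - 1955\right) - V = \left(-1955 + V^{2}\right) - V = -1955 + V^{2} - V$)
$\frac{L{\left(1220,X{\left(-5 \right)} \right)} + 408839}{-2005901 - 4690827} = \frac{\left(-1955 + 1220^{2} - 1220\right) + 408839}{-2005901 - 4690827} = \frac{\left(-1955 + 1488400 - 1220\right) + 408839}{-6696728} = \left(1485225 + 408839\right) \left(- \frac{1}{6696728}\right) = 1894064 \left(- \frac{1}{6696728}\right) = - \frac{236758}{837091}$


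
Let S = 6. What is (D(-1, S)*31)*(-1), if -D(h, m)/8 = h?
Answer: -248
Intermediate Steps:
D(h, m) = -8*h
(D(-1, S)*31)*(-1) = (-8*(-1)*31)*(-1) = (8*31)*(-1) = 248*(-1) = -248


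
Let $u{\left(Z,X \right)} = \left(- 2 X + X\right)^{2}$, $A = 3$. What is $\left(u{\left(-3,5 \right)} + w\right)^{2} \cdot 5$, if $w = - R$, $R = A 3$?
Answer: $1280$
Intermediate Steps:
$u{\left(Z,X \right)} = X^{2}$ ($u{\left(Z,X \right)} = \left(- X\right)^{2} = X^{2}$)
$R = 9$ ($R = 3 \cdot 3 = 9$)
$w = -9$ ($w = \left(-1\right) 9 = -9$)
$\left(u{\left(-3,5 \right)} + w\right)^{2} \cdot 5 = \left(5^{2} - 9\right)^{2} \cdot 5 = \left(25 - 9\right)^{2} \cdot 5 = 16^{2} \cdot 5 = 256 \cdot 5 = 1280$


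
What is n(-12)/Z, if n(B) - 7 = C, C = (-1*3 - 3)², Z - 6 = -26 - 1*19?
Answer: -43/39 ≈ -1.1026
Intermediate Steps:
Z = -39 (Z = 6 + (-26 - 1*19) = 6 + (-26 - 19) = 6 - 45 = -39)
C = 36 (C = (-3 - 3)² = (-6)² = 36)
n(B) = 43 (n(B) = 7 + 36 = 43)
n(-12)/Z = 43/(-39) = 43*(-1/39) = -43/39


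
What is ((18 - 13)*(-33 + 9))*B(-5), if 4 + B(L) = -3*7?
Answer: 3000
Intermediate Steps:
B(L) = -25 (B(L) = -4 - 3*7 = -4 - 21 = -25)
((18 - 13)*(-33 + 9))*B(-5) = ((18 - 13)*(-33 + 9))*(-25) = (5*(-24))*(-25) = -120*(-25) = 3000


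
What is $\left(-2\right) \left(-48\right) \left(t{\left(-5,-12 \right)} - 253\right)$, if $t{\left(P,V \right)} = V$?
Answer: $-25440$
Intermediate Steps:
$\left(-2\right) \left(-48\right) \left(t{\left(-5,-12 \right)} - 253\right) = \left(-2\right) \left(-48\right) \left(-12 - 253\right) = 96 \left(-265\right) = -25440$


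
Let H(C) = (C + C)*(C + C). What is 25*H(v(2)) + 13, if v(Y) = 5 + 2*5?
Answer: 22513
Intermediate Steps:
v(Y) = 15 (v(Y) = 5 + 10 = 15)
H(C) = 4*C**2 (H(C) = (2*C)*(2*C) = 4*C**2)
25*H(v(2)) + 13 = 25*(4*15**2) + 13 = 25*(4*225) + 13 = 25*900 + 13 = 22500 + 13 = 22513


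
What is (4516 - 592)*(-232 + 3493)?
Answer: 12796164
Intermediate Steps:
(4516 - 592)*(-232 + 3493) = 3924*3261 = 12796164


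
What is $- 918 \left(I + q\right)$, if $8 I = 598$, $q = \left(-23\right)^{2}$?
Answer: $- \frac{1108485}{2} \approx -5.5424 \cdot 10^{5}$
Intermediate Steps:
$q = 529$
$I = \frac{299}{4}$ ($I = \frac{1}{8} \cdot 598 = \frac{299}{4} \approx 74.75$)
$- 918 \left(I + q\right) = - 918 \left(\frac{299}{4} + 529\right) = \left(-918\right) \frac{2415}{4} = - \frac{1108485}{2}$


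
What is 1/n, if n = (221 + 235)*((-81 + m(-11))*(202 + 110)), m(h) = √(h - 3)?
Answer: -9/103937600 - I*√14/935438400 ≈ -8.659e-8 - 3.9999e-9*I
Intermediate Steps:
m(h) = √(-3 + h)
n = -11524032 + 142272*I*√14 (n = (221 + 235)*((-81 + √(-3 - 11))*(202 + 110)) = 456*((-81 + √(-14))*312) = 456*((-81 + I*√14)*312) = 456*(-25272 + 312*I*√14) = -11524032 + 142272*I*√14 ≈ -1.1524e+7 + 5.3233e+5*I)
1/n = 1/(-11524032 + 142272*I*√14)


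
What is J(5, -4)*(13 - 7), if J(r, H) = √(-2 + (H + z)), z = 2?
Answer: 12*I ≈ 12.0*I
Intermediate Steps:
J(r, H) = √H (J(r, H) = √(-2 + (H + 2)) = √(-2 + (2 + H)) = √H)
J(5, -4)*(13 - 7) = √(-4)*(13 - 7) = (2*I)*6 = 12*I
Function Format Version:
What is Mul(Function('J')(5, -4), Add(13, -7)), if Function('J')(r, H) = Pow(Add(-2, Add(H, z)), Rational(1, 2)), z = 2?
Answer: Mul(12, I) ≈ Mul(12.000, I)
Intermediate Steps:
Function('J')(r, H) = Pow(H, Rational(1, 2)) (Function('J')(r, H) = Pow(Add(-2, Add(H, 2)), Rational(1, 2)) = Pow(Add(-2, Add(2, H)), Rational(1, 2)) = Pow(H, Rational(1, 2)))
Mul(Function('J')(5, -4), Add(13, -7)) = Mul(Pow(-4, Rational(1, 2)), Add(13, -7)) = Mul(Mul(2, I), 6) = Mul(12, I)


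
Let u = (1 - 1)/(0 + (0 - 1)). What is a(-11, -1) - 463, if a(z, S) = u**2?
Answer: -463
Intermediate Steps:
u = 0 (u = 0/(0 - 1) = 0/(-1) = 0*(-1) = 0)
a(z, S) = 0 (a(z, S) = 0**2 = 0)
a(-11, -1) - 463 = 0 - 463 = -463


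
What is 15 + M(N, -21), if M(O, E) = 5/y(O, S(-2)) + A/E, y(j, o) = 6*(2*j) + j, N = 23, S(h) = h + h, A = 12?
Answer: 30234/2093 ≈ 14.445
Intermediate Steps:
S(h) = 2*h
y(j, o) = 13*j (y(j, o) = 12*j + j = 13*j)
M(O, E) = 12/E + 5/(13*O) (M(O, E) = 5/((13*O)) + 12/E = 5*(1/(13*O)) + 12/E = 5/(13*O) + 12/E = 12/E + 5/(13*O))
15 + M(N, -21) = 15 + (12/(-21) + (5/13)/23) = 15 + (12*(-1/21) + (5/13)*(1/23)) = 15 + (-4/7 + 5/299) = 15 - 1161/2093 = 30234/2093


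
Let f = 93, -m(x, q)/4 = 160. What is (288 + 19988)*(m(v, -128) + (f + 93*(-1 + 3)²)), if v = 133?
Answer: -3548300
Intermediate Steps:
m(x, q) = -640 (m(x, q) = -4*160 = -640)
(288 + 19988)*(m(v, -128) + (f + 93*(-1 + 3)²)) = (288 + 19988)*(-640 + (93 + 93*(-1 + 3)²)) = 20276*(-640 + (93 + 93*2²)) = 20276*(-640 + (93 + 93*4)) = 20276*(-640 + (93 + 372)) = 20276*(-640 + 465) = 20276*(-175) = -3548300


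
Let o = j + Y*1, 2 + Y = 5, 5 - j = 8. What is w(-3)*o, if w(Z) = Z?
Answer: 0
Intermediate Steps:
j = -3 (j = 5 - 1*8 = 5 - 8 = -3)
Y = 3 (Y = -2 + 5 = 3)
o = 0 (o = -3 + 3*1 = -3 + 3 = 0)
w(-3)*o = -3*0 = 0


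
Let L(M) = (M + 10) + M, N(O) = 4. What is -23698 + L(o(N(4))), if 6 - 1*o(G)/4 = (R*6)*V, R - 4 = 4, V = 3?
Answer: -24792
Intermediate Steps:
R = 8 (R = 4 + 4 = 8)
o(G) = -552 (o(G) = 24 - 4*8*6*3 = 24 - 192*3 = 24 - 4*144 = 24 - 576 = -552)
L(M) = 10 + 2*M (L(M) = (10 + M) + M = 10 + 2*M)
-23698 + L(o(N(4))) = -23698 + (10 + 2*(-552)) = -23698 + (10 - 1104) = -23698 - 1094 = -24792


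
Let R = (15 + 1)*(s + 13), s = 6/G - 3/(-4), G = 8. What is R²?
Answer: 53824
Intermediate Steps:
s = 3/2 (s = 6/8 - 3/(-4) = 6*(⅛) - 3*(-¼) = ¾ + ¾ = 3/2 ≈ 1.5000)
R = 232 (R = (15 + 1)*(3/2 + 13) = 16*(29/2) = 232)
R² = 232² = 53824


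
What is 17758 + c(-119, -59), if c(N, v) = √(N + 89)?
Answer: 17758 + I*√30 ≈ 17758.0 + 5.4772*I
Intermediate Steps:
c(N, v) = √(89 + N)
17758 + c(-119, -59) = 17758 + √(89 - 119) = 17758 + √(-30) = 17758 + I*√30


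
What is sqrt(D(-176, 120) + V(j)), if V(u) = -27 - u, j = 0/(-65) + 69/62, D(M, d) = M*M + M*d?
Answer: sqrt(37778398)/62 ≈ 99.136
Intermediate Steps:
D(M, d) = M**2 + M*d
j = 69/62 (j = 0*(-1/65) + 69*(1/62) = 0 + 69/62 = 69/62 ≈ 1.1129)
sqrt(D(-176, 120) + V(j)) = sqrt(-176*(-176 + 120) + (-27 - 1*69/62)) = sqrt(-176*(-56) + (-27 - 69/62)) = sqrt(9856 - 1743/62) = sqrt(609329/62) = sqrt(37778398)/62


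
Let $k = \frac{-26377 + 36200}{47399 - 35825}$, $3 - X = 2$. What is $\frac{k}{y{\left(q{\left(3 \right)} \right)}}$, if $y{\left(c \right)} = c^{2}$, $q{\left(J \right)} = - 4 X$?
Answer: $\frac{9823}{185184} \approx 0.053045$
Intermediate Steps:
$X = 1$ ($X = 3 - 2 = 1$)
$q{\left(J \right)} = -4$ ($q{\left(J \right)} = \left(-4\right) 1 = -4$)
$k = \frac{9823}{11574} \approx 0.84871$
$\frac{k}{y{\left(q{\left(3 \right)} \right)}} = \frac{9823}{11574 \left(-4\right)^{2}} = \frac{9823}{11574 \cdot 16} = \frac{9823}{11574} \cdot \frac{1}{16} = \frac{9823}{185184}$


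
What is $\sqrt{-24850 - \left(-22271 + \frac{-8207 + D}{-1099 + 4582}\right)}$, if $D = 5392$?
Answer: $\frac{i \sqrt{386133206}}{387} \approx 50.776 i$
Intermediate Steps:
$\sqrt{-24850 - \left(-22271 + \frac{-8207 + D}{-1099 + 4582}\right)} = \sqrt{-24850 + \left(22271 - \frac{-8207 + 5392}{-1099 + 4582}\right)} = \sqrt{-24850 + \left(22271 - - \frac{2815}{3483}\right)} = \sqrt{-24850 + \left(22271 + \frac{2815}{3483}\right)} = \sqrt{-24850 + \frac{77572708}{3483}} = \sqrt{- \frac{8979842}{3483}} = \frac{i \sqrt{386133206}}{387}$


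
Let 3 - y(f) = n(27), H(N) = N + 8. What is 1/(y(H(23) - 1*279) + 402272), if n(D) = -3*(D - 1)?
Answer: 1/402353 ≈ 2.4854e-6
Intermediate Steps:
H(N) = 8 + N
n(D) = 3 - 3*D (n(D) = -3*(-1 + D) = 3 - 3*D)
y(f) = 81 (y(f) = 3 - (3 - 3*27) = 3 - (3 - 81) = 3 - 1*(-78) = 3 + 78 = 81)
1/(y(H(23) - 1*279) + 402272) = 1/(81 + 402272) = 1/402353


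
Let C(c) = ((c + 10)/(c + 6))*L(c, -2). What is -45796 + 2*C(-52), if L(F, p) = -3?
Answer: -1053434/23 ≈ -45802.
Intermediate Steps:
C(c) = -3*(10 + c)/(6 + c) (C(c) = ((c + 10)/(c + 6))*(-3) = ((10 + c)/(6 + c))*(-3) = -3*(10 + c)/(6 + c))
-45796 + 2*C(-52) = -45796 + 2*(3*(-10 - 1*(-52))/(6 - 52)) = -45796 + 2*(3*(-10 + 52)/(-46)) = -45796 + 2*(3*(-1/46)*42) = -45796 + 2*(-63/23) = -45796 - 126/23 = -1053434/23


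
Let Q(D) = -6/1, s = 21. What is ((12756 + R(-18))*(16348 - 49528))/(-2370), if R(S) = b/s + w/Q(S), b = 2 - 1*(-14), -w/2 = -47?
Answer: 535126/3 ≈ 1.7838e+5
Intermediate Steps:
Q(D) = -6 (Q(D) = -6*1 = -6)
w = 94 (w = -2*(-47) = 94)
b = 16 (b = 2 + 14 = 16)
R(S) = -313/21 (R(S) = 16/21 + 94/(-6) = 16*(1/21) + 94*(-1/6) = 16/21 - 47/3 = -313/21)
((12756 + R(-18))*(16348 - 49528))/(-2370) = ((12756 - 313/21)*(16348 - 49528))/(-2370) = ((267563/21)*(-33180))*(-1/2370) = -422749540*(-1/2370) = 535126/3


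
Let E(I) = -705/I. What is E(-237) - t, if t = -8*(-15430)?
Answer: -9751525/79 ≈ -1.2344e+5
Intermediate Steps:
t = 123440
E(-237) - t = -705/(-237) - 1*123440 = -705*(-1/237) - 123440 = 235/79 - 123440 = -9751525/79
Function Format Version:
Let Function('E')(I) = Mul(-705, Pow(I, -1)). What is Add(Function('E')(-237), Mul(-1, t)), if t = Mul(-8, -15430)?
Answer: Rational(-9751525, 79) ≈ -1.2344e+5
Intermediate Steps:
t = 123440
Add(Function('E')(-237), Mul(-1, t)) = Add(Mul(-705, Pow(-237, -1)), Mul(-1, 123440)) = Add(Mul(-705, Rational(-1, 237)), -123440) = Add(Rational(235, 79), -123440) = Rational(-9751525, 79)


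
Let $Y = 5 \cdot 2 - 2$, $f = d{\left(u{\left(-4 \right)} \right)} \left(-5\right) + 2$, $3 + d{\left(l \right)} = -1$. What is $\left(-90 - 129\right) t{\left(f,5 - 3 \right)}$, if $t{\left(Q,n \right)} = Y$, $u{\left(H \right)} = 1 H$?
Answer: $-1752$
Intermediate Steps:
$u{\left(H \right)} = H$
$d{\left(l \right)} = -4$ ($d{\left(l \right)} = -3 - 1 = -4$)
$f = 22$ ($f = \left(-4\right) \left(-5\right) + 2 = 20 + 2 = 22$)
$Y = 8$ ($Y = 10 - 2 = 8$)
$t{\left(Q,n \right)} = 8$
$\left(-90 - 129\right) t{\left(f,5 - 3 \right)} = \left(-90 - 129\right) 8 = \left(-219\right) 8 = -1752$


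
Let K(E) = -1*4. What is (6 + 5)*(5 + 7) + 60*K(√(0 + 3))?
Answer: -108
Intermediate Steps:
K(E) = -4
(6 + 5)*(5 + 7) + 60*K(√(0 + 3)) = (6 + 5)*(5 + 7) + 60*(-4) = 11*12 - 240 = 132 - 240 = -108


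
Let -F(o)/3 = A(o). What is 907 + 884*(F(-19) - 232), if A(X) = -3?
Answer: -196225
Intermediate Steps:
F(o) = 9 (F(o) = -3*(-3) = 9)
907 + 884*(F(-19) - 232) = 907 + 884*(9 - 232) = 907 + 884*(-223) = 907 - 197132 = -196225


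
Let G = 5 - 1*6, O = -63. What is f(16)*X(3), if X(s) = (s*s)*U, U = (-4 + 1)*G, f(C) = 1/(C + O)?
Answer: -27/47 ≈ -0.57447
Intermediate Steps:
G = -1 (G = 5 - 6 = -1)
f(C) = 1/(-63 + C) (f(C) = 1/(C - 63) = 1/(-63 + C))
U = 3 (U = (-4 + 1)*(-1) = -3*(-1) = 3)
X(s) = 3*s² (X(s) = (s*s)*3 = s²*3 = 3*s²)
f(16)*X(3) = (3*3²)/(-63 + 16) = (3*9)/(-47) = -1/47*27 = -27/47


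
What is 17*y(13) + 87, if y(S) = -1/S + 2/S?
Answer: 1148/13 ≈ 88.308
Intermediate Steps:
y(S) = 1/S
17*y(13) + 87 = 17/13 + 87 = 1148/13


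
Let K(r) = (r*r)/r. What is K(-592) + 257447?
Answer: 256855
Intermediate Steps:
K(r) = r (K(r) = r**2/r = r)
K(-592) + 257447 = -592 + 257447 = 256855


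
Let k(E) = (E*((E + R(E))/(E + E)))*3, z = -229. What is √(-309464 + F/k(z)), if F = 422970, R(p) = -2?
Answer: 2*I*√4144611471/231 ≈ 557.39*I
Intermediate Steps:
k(E) = -3 + 3*E/2 (k(E) = (E*((E - 2)/(E + E)))*3 = (E*((-2 + E)/((2*E))))*3 = (E*((-2 + E)*(1/(2*E))))*3 = (E*((-2 + E)/(2*E)))*3 = (-1 + E/2)*3 = -3 + 3*E/2)
√(-309464 + F/k(z)) = √(-309464 + 422970/(-3 + (3/2)*(-229))) = √(-309464 + 422970/(-3 - 687/2)) = √(-309464 + 422970/(-693/2)) = √(-309464 + 422970*(-2/693)) = √(-309464 - 281980/231) = √(-71768164/231) = 2*I*√4144611471/231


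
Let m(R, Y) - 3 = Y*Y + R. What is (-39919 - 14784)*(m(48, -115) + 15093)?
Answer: -1551869407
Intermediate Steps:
m(R, Y) = 3 + R + Y**2 (m(R, Y) = 3 + (Y*Y + R) = 3 + (Y**2 + R) = 3 + (R + Y**2) = 3 + R + Y**2)
(-39919 - 14784)*(m(48, -115) + 15093) = (-39919 - 14784)*((3 + 48 + (-115)**2) + 15093) = -54703*((3 + 48 + 13225) + 15093) = -54703*(13276 + 15093) = -54703*28369 = -1551869407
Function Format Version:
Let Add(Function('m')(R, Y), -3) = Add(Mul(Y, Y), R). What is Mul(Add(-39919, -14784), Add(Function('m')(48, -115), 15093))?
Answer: -1551869407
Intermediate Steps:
Function('m')(R, Y) = Add(3, R, Pow(Y, 2)) (Function('m')(R, Y) = Add(3, Add(Mul(Y, Y), R)) = Add(3, Add(Pow(Y, 2), R)) = Add(3, Add(R, Pow(Y, 2))) = Add(3, R, Pow(Y, 2)))
Mul(Add(-39919, -14784), Add(Function('m')(48, -115), 15093)) = Mul(Add(-39919, -14784), Add(Add(3, 48, Pow(-115, 2)), 15093)) = Mul(-54703, Add(Add(3, 48, 13225), 15093)) = Mul(-54703, Add(13276, 15093)) = Mul(-54703, 28369) = -1551869407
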